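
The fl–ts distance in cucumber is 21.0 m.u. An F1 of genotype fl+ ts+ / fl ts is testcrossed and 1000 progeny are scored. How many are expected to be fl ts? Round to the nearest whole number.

A map distance of 21.0 m.u. corresponds to a recombination frequency of 0.210.
The F1 is fl+ ts+ / fl ts, so fl ts is a parental gamete class with expected frequency (1 − r)/2 = 0.790/2 = 0.3950.
Expected number = 0.3950 × 1000 = 395.00 ≈ 395.

395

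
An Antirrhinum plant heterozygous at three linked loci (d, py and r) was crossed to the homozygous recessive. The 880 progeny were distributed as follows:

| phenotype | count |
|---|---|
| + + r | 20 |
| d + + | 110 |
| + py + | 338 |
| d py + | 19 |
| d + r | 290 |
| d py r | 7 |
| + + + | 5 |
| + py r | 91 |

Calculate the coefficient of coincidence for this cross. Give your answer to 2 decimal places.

The two most frequent reciprocal classes, d + r and + py +, are the parental types, so the F1 was d + r / + py +.
The two rarest classes, d py r and + + +, are the double crossovers. Comparing them with the parentals, only the py allele has switched, so py is the middle locus and the order is r – py – d.
r–py: (201 + 12)/880 = 0.2420; py–d: (39 + 12)/880 = 0.0580.
Expected DCO frequency = 0.2420 × 0.0580 ≈ 0.01404; observed = 12/880 ≈ 0.01364.
Coefficient of coincidence = 0.01364/0.01404 ≈ 0.97.

0.97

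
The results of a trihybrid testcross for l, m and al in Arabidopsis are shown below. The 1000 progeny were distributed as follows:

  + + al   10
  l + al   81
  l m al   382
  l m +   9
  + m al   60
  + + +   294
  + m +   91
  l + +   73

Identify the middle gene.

al

The two most frequent reciprocal classes, + + + and l m al, are the parental types, so the F1 was + + + / l m al.
The two rarest classes, + + al and l m +, are the double crossovers. Comparing them with the parentals, only the al allele has switched, so al is the middle locus and the order is l – al – m.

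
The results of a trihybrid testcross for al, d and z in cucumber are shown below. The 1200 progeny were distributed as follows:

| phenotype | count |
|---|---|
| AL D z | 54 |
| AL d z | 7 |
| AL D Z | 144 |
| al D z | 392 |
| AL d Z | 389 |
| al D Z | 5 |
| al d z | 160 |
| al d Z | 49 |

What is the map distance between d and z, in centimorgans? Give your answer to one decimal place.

26.3 centimorgans

The two most frequent reciprocal classes, al D z and AL d Z, are the parental types, so the F1 was al D z / AL d Z.
The two rarest classes, al D Z and AL d z, are the double crossovers. Comparing them with the parentals, only the z allele has switched, so z is the middle locus and the order is al – z – d.
Crossovers in the z–d interval produce the single-crossover classes al d z and AL D Z (160 + 144 = 304) plus the double crossovers (12).
RF(z–d) = (304 + 12) / 1200 = 316/1200 = 0.2633 → 26.3 centimorgans.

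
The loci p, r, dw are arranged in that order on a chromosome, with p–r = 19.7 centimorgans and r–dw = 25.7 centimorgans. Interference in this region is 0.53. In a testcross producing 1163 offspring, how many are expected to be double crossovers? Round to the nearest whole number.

Map distances give recombination frequencies of 0.197 and 0.257 for the two intervals.
With interference 0.53 (so coincidence = 0.47), expected double-crossover frequency = 0.197 × 0.257 × 0.47 = 0.02380.
Expected number = 0.02380 × 1163 = 27.67 ≈ 28.

28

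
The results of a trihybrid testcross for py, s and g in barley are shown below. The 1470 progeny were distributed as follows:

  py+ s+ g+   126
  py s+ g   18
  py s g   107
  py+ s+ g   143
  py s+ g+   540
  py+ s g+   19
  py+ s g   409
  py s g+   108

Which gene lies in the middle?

The two most frequent reciprocal classes, py+ s g and py s+ g+, are the parental types, so the F1 was py+ s g / py s+ g+.
The two rarest classes, py+ s g+ and py s+ g, are the double crossovers. Comparing them with the parentals, only the g allele has switched, so g is the middle locus and the order is s – g – py.

g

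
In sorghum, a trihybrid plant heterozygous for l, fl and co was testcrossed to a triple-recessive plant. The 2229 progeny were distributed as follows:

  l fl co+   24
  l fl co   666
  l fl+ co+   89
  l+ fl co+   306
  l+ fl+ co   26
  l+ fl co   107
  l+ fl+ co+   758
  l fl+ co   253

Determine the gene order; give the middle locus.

The two most frequent reciprocal classes, l+ fl+ co+ and l fl co, are the parental types, so the F1 was l+ fl+ co+ / l fl co.
The two rarest classes, l+ fl+ co and l fl co+, are the double crossovers. Comparing them with the parentals, only the co allele has switched, so co is the middle locus and the order is fl – co – l.

co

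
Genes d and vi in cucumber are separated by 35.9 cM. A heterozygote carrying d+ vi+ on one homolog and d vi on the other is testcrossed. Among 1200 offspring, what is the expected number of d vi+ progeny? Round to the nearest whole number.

215

A map distance of 35.9 cM corresponds to a recombination frequency of 0.359.
The F1 is d+ vi+ / d vi, so d vi+ is a recombinant gamete class with expected frequency r/2 = 0.359/2 = 0.1795.
Expected number = 0.1795 × 1200 = 215.40 ≈ 215.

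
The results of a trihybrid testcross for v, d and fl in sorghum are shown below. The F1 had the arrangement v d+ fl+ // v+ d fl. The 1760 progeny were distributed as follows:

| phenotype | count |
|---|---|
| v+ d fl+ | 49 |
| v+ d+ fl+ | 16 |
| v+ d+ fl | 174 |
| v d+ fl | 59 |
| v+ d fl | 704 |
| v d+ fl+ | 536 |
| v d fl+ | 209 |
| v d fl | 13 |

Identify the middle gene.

The two rarest classes, v+ d+ fl+ and v d fl, are the double crossovers. Comparing them with the parentals, only the v allele has switched, so v is the middle locus and the order is d – v – fl.

v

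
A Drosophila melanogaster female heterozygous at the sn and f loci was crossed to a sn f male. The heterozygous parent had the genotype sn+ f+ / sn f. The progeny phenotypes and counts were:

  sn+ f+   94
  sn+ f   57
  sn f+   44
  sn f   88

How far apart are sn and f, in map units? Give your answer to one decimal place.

35.7 map units

The recombinant classes are sn+ f and sn f+: 57 + 44 = 101.
Recombination frequency = 101/283 = 0.3569 ≈ 35.7%, i.e. 35.7 map units.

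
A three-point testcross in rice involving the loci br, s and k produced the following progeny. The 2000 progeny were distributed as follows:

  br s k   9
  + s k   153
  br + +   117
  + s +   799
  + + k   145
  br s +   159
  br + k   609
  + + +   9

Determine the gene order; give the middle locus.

s

The two most frequent reciprocal classes, br + k and + s +, are the parental types, so the F1 was br + k / + s +.
The two rarest classes, br s k and + + +, are the double crossovers. Comparing them with the parentals, only the s allele has switched, so s is the middle locus and the order is br – s – k.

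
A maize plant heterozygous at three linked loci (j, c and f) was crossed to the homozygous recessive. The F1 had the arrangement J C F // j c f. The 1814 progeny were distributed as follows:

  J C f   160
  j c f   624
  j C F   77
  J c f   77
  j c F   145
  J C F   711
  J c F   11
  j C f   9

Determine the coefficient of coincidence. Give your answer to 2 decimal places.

0.64

The two rarest classes, J c F and j C f, are the double crossovers. Comparing them with the parentals, only the c allele has switched, so c is the middle locus and the order is f – c – j.
f–c: (305 + 20)/1814 = 0.1792; c–j: (154 + 20)/1814 = 0.0959.
Expected DCO frequency = 0.1792 × 0.0959 ≈ 0.01719; observed = 20/1814 ≈ 0.01103.
Coefficient of coincidence = 0.01103/0.01719 ≈ 0.64.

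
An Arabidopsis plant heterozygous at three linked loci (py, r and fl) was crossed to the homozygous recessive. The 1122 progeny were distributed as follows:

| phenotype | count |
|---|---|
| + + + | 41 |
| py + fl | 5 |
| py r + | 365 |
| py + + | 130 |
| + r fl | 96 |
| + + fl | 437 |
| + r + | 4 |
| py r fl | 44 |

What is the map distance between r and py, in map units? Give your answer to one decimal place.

The two most frequent reciprocal classes, + + fl and py r +, are the parental types, so the F1 was + + fl / py r +.
The two rarest classes, py + fl and + r +, are the double crossovers. Comparing them with the parentals, only the py allele has switched, so py is the middle locus and the order is r – py – fl.
Crossovers in the r–py interval produce the single-crossover classes + r fl and py + + (96 + 130 = 226) plus the double crossovers (9).
RF(r–py) = (226 + 9) / 1122 = 235/1122 = 0.2094 → 20.9 map units.

20.9 map units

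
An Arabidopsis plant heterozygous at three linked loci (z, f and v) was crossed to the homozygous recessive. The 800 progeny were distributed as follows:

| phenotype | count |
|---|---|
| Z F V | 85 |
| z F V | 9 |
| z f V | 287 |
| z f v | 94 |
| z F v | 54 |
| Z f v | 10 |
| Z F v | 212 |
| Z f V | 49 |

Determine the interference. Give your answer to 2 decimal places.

The two most frequent reciprocal classes, z f V and Z F v, are the parental types, so the F1 was z f V / Z F v.
The two rarest classes, z F V and Z f v, are the double crossovers. Comparing them with the parentals, only the f allele has switched, so f is the middle locus and the order is z – f – v.
z–f: (103 + 19)/800 = 0.1525; f–v: (179 + 19)/800 = 0.2475.
Expected DCO frequency = 0.1525 × 0.2475 ≈ 0.03774; observed = 19/800 ≈ 0.02375.
Coefficient of coincidence = 0.02375/0.03774 ≈ 0.63; interference = 1 − 0.63 = 0.37.

0.37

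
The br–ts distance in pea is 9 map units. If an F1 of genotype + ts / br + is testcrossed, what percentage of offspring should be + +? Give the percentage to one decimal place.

4.5%

A map distance of 9 map units corresponds to a recombination frequency of 0.090.
The F1 is + ts / br +, so + + is a recombinant gamete class with expected frequency r/2 = 0.090/2 = 0.0450.
That is 0.0450 = 4.5% of the progeny.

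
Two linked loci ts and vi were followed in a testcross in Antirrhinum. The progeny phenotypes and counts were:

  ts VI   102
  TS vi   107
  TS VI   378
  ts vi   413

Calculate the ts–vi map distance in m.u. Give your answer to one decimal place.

The two most frequent classes, TS VI (378) and ts vi (413), are the parental types, so the F1 was TS VI / ts vi.
The recombinant classes are TS vi and ts VI: 107 + 102 = 209.
Recombination frequency = 209/1000 = 0.2090 ≈ 20.9%, i.e. 20.9 m.u.

20.9 m.u.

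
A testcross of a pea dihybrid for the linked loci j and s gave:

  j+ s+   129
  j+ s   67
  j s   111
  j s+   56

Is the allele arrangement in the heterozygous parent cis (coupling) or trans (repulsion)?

cis

The two most frequent classes are j+ s+ (129) and j s (111); these are the parental (non-recombinant) types.
So the F1 carried j+ s+ on one chromosome and j s on the other — the recessive alleles are on the same chromosome (cis / coupling).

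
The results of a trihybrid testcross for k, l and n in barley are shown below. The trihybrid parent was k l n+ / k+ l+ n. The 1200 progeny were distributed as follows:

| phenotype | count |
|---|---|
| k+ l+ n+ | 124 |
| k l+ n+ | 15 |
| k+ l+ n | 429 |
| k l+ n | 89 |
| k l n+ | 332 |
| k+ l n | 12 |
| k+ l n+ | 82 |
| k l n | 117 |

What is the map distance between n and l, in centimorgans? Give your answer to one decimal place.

22.3 centimorgans

The two rarest classes, k l+ n+ and k+ l n, are the double crossovers. Comparing them with the parentals, only the l allele has switched, so l is the middle locus and the order is k – l – n.
Crossovers in the l–n interval produce the single-crossover classes k l n and k+ l+ n+ (117 + 124 = 241) plus the double crossovers (27).
RF(l–n) = (241 + 27) / 1200 = 268/1200 = 0.2233 → 22.3 centimorgans.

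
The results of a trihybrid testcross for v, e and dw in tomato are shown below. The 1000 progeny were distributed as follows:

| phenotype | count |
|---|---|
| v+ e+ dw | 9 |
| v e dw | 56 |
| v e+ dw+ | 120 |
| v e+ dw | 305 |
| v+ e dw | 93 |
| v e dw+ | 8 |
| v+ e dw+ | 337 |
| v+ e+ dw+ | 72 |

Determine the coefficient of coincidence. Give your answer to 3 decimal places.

The two most frequent reciprocal classes, v+ e dw+ and v e+ dw, are the parental types, so the F1 was v+ e dw+ / v e+ dw.
The two rarest classes, v e dw+ and v+ e+ dw, are the double crossovers. Comparing them with the parentals, only the v allele has switched, so v is the middle locus and the order is dw – v – e.
dw–v: (213 + 17)/1000 = 0.2300; v–e: (128 + 17)/1000 = 0.1450.
Expected DCO frequency = 0.2300 × 0.1450 ≈ 0.03335; observed = 17/1000 ≈ 0.01700.
Coefficient of coincidence = 0.01700/0.03335 ≈ 0.510.

0.510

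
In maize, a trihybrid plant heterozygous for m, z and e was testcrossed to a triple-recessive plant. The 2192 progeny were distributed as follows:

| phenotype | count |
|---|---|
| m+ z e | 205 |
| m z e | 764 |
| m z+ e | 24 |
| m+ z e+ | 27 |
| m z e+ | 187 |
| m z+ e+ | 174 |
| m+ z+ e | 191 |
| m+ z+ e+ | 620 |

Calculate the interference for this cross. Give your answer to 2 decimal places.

0.39

The two most frequent reciprocal classes, m z e and m+ z+ e+, are the parental types, so the F1 was m z e / m+ z+ e+.
The two rarest classes, m z+ e and m+ z e+, are the double crossovers. Comparing them with the parentals, only the z allele has switched, so z is the middle locus and the order is e – z – m.
e–z: (378 + 51)/2192 = 0.1957; z–m: (379 + 51)/2192 = 0.1962.
Expected DCO frequency = 0.1957 × 0.1962 ≈ 0.03840; observed = 51/2192 ≈ 0.02327.
Coefficient of coincidence = 0.02327/0.03840 ≈ 0.61; interference = 1 − 0.61 = 0.39.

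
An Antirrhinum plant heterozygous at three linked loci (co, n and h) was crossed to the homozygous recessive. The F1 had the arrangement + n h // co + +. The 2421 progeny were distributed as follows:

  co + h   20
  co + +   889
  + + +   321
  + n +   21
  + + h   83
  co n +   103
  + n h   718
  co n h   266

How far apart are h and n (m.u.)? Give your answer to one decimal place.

The two rarest classes, + n + and co + h, are the double crossovers. Comparing them with the parentals, only the h allele has switched, so h is the middle locus and the order is co – h – n.
Crossovers in the h–n interval produce the single-crossover classes + + h and co n + (83 + 103 = 186) plus the double crossovers (41).
RF(h–n) = (186 + 41) / 2421 = 227/2421 = 0.0938 → 9.4 m.u.

9.4 m.u.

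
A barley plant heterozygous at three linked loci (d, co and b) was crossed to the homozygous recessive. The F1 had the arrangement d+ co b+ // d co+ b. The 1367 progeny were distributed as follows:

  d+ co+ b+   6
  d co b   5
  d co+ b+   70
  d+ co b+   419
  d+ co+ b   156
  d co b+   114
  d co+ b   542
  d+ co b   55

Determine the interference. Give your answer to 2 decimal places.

0.61

The two rarest classes, d+ co+ b+ and d co b, are the double crossovers. Comparing them with the parentals, only the co allele has switched, so co is the middle locus and the order is b – co – d.
b–co: (125 + 11)/1367 = 0.0995; co–d: (270 + 11)/1367 = 0.2056.
Expected DCO frequency = 0.0995 × 0.2056 ≈ 0.02046; observed = 11/1367 ≈ 0.00805.
Coefficient of coincidence = 0.00805/0.02046 ≈ 0.39; interference = 1 − 0.39 = 0.61.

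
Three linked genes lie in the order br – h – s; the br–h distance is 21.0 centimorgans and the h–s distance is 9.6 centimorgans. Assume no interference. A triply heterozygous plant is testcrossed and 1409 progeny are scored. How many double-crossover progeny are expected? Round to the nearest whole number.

28

Map distances give recombination frequencies of 0.210 and 0.096 for the two intervals.
With no interference, expected double-crossover frequency = 0.210 × 0.096 = 0.02016.
Expected number = 0.02016 × 1409 = 28.41 ≈ 28.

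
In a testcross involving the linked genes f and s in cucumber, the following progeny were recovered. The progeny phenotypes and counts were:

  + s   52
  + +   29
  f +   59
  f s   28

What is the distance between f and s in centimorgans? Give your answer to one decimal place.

The two most frequent classes, + s (52) and f + (59), are the parental types, so the F1 was + s / f +.
The recombinant classes are + + and f s: 29 + 28 = 57.
Recombination frequency = 57/168 = 0.3393 ≈ 33.9%, i.e. 33.9 centimorgans.

33.9 centimorgans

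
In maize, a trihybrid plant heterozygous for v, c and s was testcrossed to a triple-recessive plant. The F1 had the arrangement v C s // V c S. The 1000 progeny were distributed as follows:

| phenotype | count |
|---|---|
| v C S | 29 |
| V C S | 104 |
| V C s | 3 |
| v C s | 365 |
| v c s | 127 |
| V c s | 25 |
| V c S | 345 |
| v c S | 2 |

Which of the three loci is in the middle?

v

The two rarest classes, V C s and v c S, are the double crossovers. Comparing them with the parentals, only the v allele has switched, so v is the middle locus and the order is s – v – c.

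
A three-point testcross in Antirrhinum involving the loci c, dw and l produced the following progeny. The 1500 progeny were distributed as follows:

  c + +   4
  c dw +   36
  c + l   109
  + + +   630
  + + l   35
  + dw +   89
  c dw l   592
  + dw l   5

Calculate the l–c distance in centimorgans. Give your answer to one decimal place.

5.3 centimorgans

The two most frequent reciprocal classes, + + + and c dw l, are the parental types, so the F1 was + + + / c dw l.
The two rarest classes, c + + and + dw l, are the double crossovers. Comparing them with the parentals, only the c allele has switched, so c is the middle locus and the order is dw – c – l.
Crossovers in the c–l interval produce the single-crossover classes + + l and c dw + (35 + 36 = 71) plus the double crossovers (9).
RF(c–l) = (71 + 9) / 1500 = 80/1500 = 0.0533 → 5.3 centimorgans.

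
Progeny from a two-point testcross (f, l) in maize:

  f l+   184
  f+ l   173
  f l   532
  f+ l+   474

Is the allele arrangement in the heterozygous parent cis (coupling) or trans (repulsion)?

The two most frequent classes are f+ l+ (474) and f l (532); these are the parental (non-recombinant) types.
So the F1 carried f+ l+ on one chromosome and f l on the other — the recessive alleles are on the same chromosome (cis / coupling).

cis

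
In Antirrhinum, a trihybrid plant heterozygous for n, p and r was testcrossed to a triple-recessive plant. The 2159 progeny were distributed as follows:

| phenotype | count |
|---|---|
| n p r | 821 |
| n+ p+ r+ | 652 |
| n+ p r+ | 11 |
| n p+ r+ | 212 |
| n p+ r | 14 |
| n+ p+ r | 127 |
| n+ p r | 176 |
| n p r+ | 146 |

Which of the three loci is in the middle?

p

The two most frequent reciprocal classes, n p r and n+ p+ r+, are the parental types, so the F1 was n p r / n+ p+ r+.
The two rarest classes, n p+ r and n+ p r+, are the double crossovers. Comparing them with the parentals, only the p allele has switched, so p is the middle locus and the order is n – p – r.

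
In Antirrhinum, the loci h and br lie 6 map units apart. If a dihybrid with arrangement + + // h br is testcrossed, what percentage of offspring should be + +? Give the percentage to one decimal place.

A map distance of 6 map units corresponds to a recombination frequency of 0.060.
The F1 is + + / h br, so + + is a parental gamete class with expected frequency (1 − r)/2 = 0.940/2 = 0.4700.
That is 0.4700 = 47.0% of the progeny.

47.0%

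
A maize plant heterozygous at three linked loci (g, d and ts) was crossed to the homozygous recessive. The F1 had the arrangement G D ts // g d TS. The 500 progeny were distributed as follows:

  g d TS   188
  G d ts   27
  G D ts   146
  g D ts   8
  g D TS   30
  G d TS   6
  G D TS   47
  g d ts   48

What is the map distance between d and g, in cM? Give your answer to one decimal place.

14.2 cM

The two rarest classes, g D ts and G d TS, are the double crossovers. Comparing them with the parentals, only the g allele has switched, so g is the middle locus and the order is ts – g – d.
Crossovers in the g–d interval produce the single-crossover classes G d ts and g D TS (27 + 30 = 57) plus the double crossovers (14).
RF(g–d) = (57 + 14) / 500 = 71/500 = 0.1420 → 14.2 cM.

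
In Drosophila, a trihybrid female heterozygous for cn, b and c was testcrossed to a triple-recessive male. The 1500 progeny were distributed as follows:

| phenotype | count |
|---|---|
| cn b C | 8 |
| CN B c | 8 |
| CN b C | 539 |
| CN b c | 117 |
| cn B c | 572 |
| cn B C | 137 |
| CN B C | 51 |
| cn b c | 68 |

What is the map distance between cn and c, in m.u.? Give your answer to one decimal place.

The two most frequent reciprocal classes, cn B c and CN b C, are the parental types, so the F1 was cn B c / CN b C.
The two rarest classes, CN B c and cn b C, are the double crossovers. Comparing them with the parentals, only the cn allele has switched, so cn is the middle locus and the order is c – cn – b.
Crossovers in the c–cn interval produce the single-crossover classes cn B C and CN b c (137 + 117 = 254) plus the double crossovers (16).
RF(c–cn) = (254 + 16) / 1500 = 270/1500 = 0.1800 → 18.0 m.u.

18.0 m.u.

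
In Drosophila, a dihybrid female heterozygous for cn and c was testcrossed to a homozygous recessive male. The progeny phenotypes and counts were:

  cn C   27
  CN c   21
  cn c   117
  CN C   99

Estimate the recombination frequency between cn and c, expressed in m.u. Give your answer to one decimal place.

The two most frequent classes, CN C (99) and cn c (117), are the parental types, so the F1 was CN C / cn c.
The recombinant classes are CN c and cn C: 21 + 27 = 48.
Recombination frequency = 48/264 = 0.1818 ≈ 18.2%, i.e. 18.2 m.u.

18.2 m.u.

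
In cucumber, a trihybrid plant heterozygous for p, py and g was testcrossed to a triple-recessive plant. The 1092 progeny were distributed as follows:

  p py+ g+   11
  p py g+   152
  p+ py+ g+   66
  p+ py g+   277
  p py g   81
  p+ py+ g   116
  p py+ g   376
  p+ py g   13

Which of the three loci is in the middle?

The two most frequent reciprocal classes, p py+ g and p+ py g+, are the parental types, so the F1 was p py+ g / p+ py g+.
The two rarest classes, p py+ g+ and p+ py g, are the double crossovers. Comparing them with the parentals, only the g allele has switched, so g is the middle locus and the order is p – g – py.

g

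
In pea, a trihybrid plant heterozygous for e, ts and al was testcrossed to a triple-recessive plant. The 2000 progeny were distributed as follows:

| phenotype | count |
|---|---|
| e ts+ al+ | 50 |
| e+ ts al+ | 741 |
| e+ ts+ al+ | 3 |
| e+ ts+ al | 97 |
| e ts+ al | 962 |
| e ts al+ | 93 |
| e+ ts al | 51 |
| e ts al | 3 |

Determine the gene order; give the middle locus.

ts

The two most frequent reciprocal classes, e ts+ al and e+ ts al+, are the parental types, so the F1 was e ts+ al / e+ ts al+.
The two rarest classes, e ts al and e+ ts+ al+, are the double crossovers. Comparing them with the parentals, only the ts allele has switched, so ts is the middle locus and the order is al – ts – e.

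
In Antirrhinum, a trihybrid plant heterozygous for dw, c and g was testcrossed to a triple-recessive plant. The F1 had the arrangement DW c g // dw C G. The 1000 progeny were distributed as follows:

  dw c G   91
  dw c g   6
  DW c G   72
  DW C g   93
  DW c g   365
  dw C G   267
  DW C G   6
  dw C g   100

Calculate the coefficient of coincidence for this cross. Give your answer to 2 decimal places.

0.33

The two rarest classes, dw c g and DW C G, are the double crossovers. Comparing them with the parentals, only the dw allele has switched, so dw is the middle locus and the order is g – dw – c.
g–dw: (172 + 12)/1000 = 0.1840; dw–c: (184 + 12)/1000 = 0.1960.
Expected DCO frequency = 0.1840 × 0.1960 ≈ 0.03606; observed = 12/1000 ≈ 0.01200.
Coefficient of coincidence = 0.01200/0.03606 ≈ 0.33.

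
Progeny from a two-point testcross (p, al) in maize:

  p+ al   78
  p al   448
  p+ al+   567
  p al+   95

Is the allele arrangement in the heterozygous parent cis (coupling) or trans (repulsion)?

cis

The two most frequent classes are p+ al+ (567) and p al (448); these are the parental (non-recombinant) types.
So the F1 carried p+ al+ on one chromosome and p al on the other — the recessive alleles are on the same chromosome (cis / coupling).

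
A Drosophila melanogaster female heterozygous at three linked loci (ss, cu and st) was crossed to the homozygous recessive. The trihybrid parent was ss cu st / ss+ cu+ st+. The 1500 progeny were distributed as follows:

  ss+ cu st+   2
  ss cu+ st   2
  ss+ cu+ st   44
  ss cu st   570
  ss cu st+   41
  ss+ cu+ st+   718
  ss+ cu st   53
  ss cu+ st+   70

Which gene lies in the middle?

cu

The two rarest classes, ss cu+ st and ss+ cu st+, are the double crossovers. Comparing them with the parentals, only the cu allele has switched, so cu is the middle locus and the order is ss – cu – st.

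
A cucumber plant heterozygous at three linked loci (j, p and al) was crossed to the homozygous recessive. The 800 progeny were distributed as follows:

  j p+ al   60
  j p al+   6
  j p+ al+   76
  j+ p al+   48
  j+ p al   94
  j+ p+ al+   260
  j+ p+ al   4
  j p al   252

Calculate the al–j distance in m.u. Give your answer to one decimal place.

The two most frequent reciprocal classes, j p al and j+ p+ al+, are the parental types, so the F1 was j p al / j+ p+ al+.
The two rarest classes, j p al+ and j+ p+ al, are the double crossovers. Comparing them with the parentals, only the al allele has switched, so al is the middle locus and the order is j – al – p.
Crossovers in the j–al interval produce the single-crossover classes j+ p al and j p+ al+ (94 + 76 = 170) plus the double crossovers (10).
RF(j–al) = (170 + 10) / 800 = 180/800 = 0.2250 → 22.5 m.u.

22.5 m.u.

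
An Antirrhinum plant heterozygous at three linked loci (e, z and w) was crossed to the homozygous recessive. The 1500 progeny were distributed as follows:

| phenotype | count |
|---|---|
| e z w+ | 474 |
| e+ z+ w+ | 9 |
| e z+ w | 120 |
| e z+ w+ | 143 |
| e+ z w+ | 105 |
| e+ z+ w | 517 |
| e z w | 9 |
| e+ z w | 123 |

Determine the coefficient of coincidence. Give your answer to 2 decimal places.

0.39

The two most frequent reciprocal classes, e z w+ and e+ z+ w, are the parental types, so the F1 was e z w+ / e+ z+ w.
The two rarest classes, e z w and e+ z+ w+, are the double crossovers. Comparing them with the parentals, only the w allele has switched, so w is the middle locus and the order is z – w – e.
z–w: (266 + 18)/1500 = 0.1893; w–e: (225 + 18)/1500 = 0.1620.
Expected DCO frequency = 0.1893 × 0.1620 ≈ 0.03067; observed = 18/1500 ≈ 0.01200.
Coefficient of coincidence = 0.01200/0.03067 ≈ 0.39.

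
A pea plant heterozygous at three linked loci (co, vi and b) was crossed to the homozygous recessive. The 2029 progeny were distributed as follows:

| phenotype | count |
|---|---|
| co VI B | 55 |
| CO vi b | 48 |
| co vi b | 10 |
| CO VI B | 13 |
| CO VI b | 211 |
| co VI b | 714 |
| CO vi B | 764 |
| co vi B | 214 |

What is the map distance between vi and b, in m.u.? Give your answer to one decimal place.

The two most frequent reciprocal classes, co VI b and CO vi B, are the parental types, so the F1 was co VI b / CO vi B.
The two rarest classes, co vi b and CO VI B, are the double crossovers. Comparing them with the parentals, only the vi allele has switched, so vi is the middle locus and the order is b – vi – co.
Crossovers in the b–vi interval produce the single-crossover classes co VI B and CO vi b (55 + 48 = 103) plus the double crossovers (23).
RF(b–vi) = (103 + 23) / 2029 = 126/2029 = 0.0621 → 6.2 m.u.

6.2 m.u.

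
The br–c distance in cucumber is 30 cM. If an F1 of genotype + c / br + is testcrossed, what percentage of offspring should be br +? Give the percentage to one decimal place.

A map distance of 30 cM corresponds to a recombination frequency of 0.300.
The F1 is + c / br +, so br + is a parental gamete class with expected frequency (1 − r)/2 = 0.700/2 = 0.3500.
That is 0.3500 = 35.0% of the progeny.

35.0%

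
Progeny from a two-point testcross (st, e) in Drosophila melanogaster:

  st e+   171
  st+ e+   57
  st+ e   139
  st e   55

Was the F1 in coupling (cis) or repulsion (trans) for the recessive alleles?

The two most frequent classes are st+ e (139) and st e+ (171); these are the parental (non-recombinant) types.
So the F1 carried st+ e on one chromosome and st e+ on the other — the recessive alleles are on opposite chromosomes (trans / repulsion).

trans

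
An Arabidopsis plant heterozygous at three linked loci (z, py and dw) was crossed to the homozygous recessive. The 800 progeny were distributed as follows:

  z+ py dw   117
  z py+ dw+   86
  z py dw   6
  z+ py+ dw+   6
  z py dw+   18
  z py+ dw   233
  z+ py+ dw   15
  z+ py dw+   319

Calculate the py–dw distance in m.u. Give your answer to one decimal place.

26.9 m.u.

The two most frequent reciprocal classes, z+ py dw+ and z py+ dw, are the parental types, so the F1 was z+ py dw+ / z py+ dw.
The two rarest classes, z+ py+ dw+ and z py dw, are the double crossovers. Comparing them with the parentals, only the py allele has switched, so py is the middle locus and the order is dw – py – z.
Crossovers in the dw–py interval produce the single-crossover classes z+ py dw and z py+ dw+ (117 + 86 = 203) plus the double crossovers (12).
RF(dw–py) = (203 + 12) / 800 = 215/800 = 0.2687 → 26.9 m.u.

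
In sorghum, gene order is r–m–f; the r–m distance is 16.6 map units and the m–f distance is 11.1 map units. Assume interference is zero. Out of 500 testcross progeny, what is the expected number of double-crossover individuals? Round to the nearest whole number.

9

Map distances give recombination frequencies of 0.166 and 0.111 for the two intervals.
With no interference, expected double-crossover frequency = 0.166 × 0.111 = 0.01843.
Expected number = 0.01843 × 500 = 9.21 ≈ 9.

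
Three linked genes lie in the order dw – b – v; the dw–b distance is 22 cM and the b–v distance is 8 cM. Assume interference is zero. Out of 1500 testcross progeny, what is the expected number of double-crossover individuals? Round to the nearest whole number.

Map distances give recombination frequencies of 0.220 and 0.080 for the two intervals.
With no interference, expected double-crossover frequency = 0.220 × 0.080 = 0.01760.
Expected number = 0.01760 × 1500 = 26.40 ≈ 26.

26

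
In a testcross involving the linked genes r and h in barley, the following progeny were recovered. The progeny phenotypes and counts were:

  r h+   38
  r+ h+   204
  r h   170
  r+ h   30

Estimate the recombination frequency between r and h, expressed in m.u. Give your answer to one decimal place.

15.4 m.u.

The two most frequent classes, r+ h+ (204) and r h (170), are the parental types, so the F1 was r+ h+ / r h.
The recombinant classes are r+ h and r h+: 30 + 38 = 68.
Recombination frequency = 68/442 = 0.1538 ≈ 15.4%, i.e. 15.4 m.u.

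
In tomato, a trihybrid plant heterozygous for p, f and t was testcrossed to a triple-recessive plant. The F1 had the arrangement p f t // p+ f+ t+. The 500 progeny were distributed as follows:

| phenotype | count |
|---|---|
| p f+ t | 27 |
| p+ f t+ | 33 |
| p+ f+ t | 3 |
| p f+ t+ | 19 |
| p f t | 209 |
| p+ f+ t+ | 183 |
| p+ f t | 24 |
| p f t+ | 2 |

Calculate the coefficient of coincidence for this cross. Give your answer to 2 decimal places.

0.80

The two rarest classes, p f t+ and p+ f+ t, are the double crossovers. Comparing them with the parentals, only the t allele has switched, so t is the middle locus and the order is f – t – p.
f–t: (60 + 5)/500 = 0.1300; t–p: (43 + 5)/500 = 0.0960.
Expected DCO frequency = 0.1300 × 0.0960 ≈ 0.01248; observed = 5/500 ≈ 0.01000.
Coefficient of coincidence = 0.01000/0.01248 ≈ 0.80.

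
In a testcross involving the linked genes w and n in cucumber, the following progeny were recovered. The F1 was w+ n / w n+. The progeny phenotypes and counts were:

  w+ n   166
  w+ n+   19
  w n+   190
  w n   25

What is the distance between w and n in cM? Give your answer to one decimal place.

11.0 cM

The recombinant classes are w+ n+ and w n: 19 + 25 = 44.
Recombination frequency = 44/400 = 0.1100 ≈ 11.0%, i.e. 11.0 cM.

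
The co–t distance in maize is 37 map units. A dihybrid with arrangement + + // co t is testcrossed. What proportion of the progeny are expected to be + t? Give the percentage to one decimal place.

18.5%

A map distance of 37 map units corresponds to a recombination frequency of 0.370.
The F1 is + + / co t, so + t is a recombinant gamete class with expected frequency r/2 = 0.370/2 = 0.1850.
That is 0.1850 = 18.5% of the progeny.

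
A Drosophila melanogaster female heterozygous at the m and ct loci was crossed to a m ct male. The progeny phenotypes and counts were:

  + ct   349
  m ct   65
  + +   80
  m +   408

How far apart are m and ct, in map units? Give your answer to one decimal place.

The two most frequent classes, + ct (349) and m + (408), are the parental types, so the F1 was + ct / m +.
The recombinant classes are + + and m ct: 80 + 65 = 145.
Recombination frequency = 145/902 = 0.1608 ≈ 16.1%, i.e. 16.1 map units.

16.1 map units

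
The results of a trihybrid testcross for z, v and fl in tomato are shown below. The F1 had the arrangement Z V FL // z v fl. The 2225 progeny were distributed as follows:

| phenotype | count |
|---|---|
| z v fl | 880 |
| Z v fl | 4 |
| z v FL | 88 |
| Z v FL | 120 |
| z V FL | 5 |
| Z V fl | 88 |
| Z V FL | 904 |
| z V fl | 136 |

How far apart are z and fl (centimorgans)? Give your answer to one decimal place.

8.3 centimorgans

The two rarest classes, z V FL and Z v fl, are the double crossovers. Comparing them with the parentals, only the z allele has switched, so z is the middle locus and the order is v – z – fl.
Crossovers in the z–fl interval produce the single-crossover classes Z V fl and z v FL (88 + 88 = 176) plus the double crossovers (9).
RF(z–fl) = (176 + 9) / 2225 = 185/2225 = 0.0831 → 8.3 centimorgans.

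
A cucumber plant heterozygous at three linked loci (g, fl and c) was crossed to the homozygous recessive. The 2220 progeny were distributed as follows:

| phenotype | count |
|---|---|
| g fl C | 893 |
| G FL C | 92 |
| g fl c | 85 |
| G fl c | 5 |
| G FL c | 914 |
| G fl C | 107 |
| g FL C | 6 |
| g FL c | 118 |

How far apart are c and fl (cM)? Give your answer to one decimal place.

The two most frequent reciprocal classes, G FL c and g fl C, are the parental types, so the F1 was G FL c / g fl C.
The two rarest classes, G fl c and g FL C, are the double crossovers. Comparing them with the parentals, only the fl allele has switched, so fl is the middle locus and the order is c – fl – g.
Crossovers in the c–fl interval produce the single-crossover classes G FL C and g fl c (92 + 85 = 177) plus the double crossovers (11).
RF(c–fl) = (177 + 11) / 2220 = 188/2220 = 0.0847 → 8.5 cM.

8.5 cM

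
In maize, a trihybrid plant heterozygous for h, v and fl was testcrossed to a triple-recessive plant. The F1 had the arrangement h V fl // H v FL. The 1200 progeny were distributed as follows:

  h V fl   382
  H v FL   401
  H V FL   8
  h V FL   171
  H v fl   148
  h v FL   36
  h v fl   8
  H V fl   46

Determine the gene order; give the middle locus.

The two rarest classes, h v fl and H V FL, are the double crossovers. Comparing them with the parentals, only the v allele has switched, so v is the middle locus and the order is fl – v – h.

v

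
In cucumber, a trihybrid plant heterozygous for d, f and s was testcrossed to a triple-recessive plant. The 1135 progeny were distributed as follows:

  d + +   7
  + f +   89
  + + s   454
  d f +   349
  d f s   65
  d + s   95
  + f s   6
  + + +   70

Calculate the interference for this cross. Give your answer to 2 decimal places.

0.49

The two most frequent reciprocal classes, + + s and d f +, are the parental types, so the F1 was + + s / d f +.
The two rarest classes, + f s and d + +, are the double crossovers. Comparing them with the parentals, only the f allele has switched, so f is the middle locus and the order is s – f – d.
s–f: (135 + 13)/1135 = 0.1304; f–d: (184 + 13)/1135 = 0.1736.
Expected DCO frequency = 0.1304 × 0.1736 ≈ 0.02264; observed = 13/1135 ≈ 0.01145.
Coefficient of coincidence = 0.01145/0.02264 ≈ 0.51; interference = 1 − 0.51 = 0.49.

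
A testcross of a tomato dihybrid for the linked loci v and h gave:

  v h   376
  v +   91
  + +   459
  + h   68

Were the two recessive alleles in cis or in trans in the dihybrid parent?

cis

The two most frequent classes are + + (459) and v h (376); these are the parental (non-recombinant) types.
So the F1 carried + + on one chromosome and v h on the other — the recessive alleles are on the same chromosome (cis / coupling).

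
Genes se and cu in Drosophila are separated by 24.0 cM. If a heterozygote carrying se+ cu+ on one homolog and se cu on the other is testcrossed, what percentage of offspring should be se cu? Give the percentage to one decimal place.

38.0%

A map distance of 24.0 cM corresponds to a recombination frequency of 0.240.
The F1 is se+ cu+ / se cu, so se cu is a parental gamete class with expected frequency (1 − r)/2 = 0.760/2 = 0.3800.
That is 0.3800 = 38.0% of the progeny.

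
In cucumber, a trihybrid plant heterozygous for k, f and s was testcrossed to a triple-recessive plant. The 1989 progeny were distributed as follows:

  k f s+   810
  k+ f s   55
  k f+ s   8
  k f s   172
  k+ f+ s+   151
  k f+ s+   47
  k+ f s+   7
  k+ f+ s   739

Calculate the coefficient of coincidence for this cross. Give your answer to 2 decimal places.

The two most frequent reciprocal classes, k f s+ and k+ f+ s, are the parental types, so the F1 was k f s+ / k+ f+ s.
The two rarest classes, k+ f s+ and k f+ s, are the double crossovers. Comparing them with the parentals, only the k allele has switched, so k is the middle locus and the order is s – k – f.
s–k: (323 + 15)/1989 = 0.1699; k–f: (102 + 15)/1989 = 0.0588.
Expected DCO frequency = 0.1699 × 0.0588 ≈ 0.00999; observed = 15/1989 ≈ 0.00754.
Coefficient of coincidence = 0.00754/0.00999 ≈ 0.75.

0.75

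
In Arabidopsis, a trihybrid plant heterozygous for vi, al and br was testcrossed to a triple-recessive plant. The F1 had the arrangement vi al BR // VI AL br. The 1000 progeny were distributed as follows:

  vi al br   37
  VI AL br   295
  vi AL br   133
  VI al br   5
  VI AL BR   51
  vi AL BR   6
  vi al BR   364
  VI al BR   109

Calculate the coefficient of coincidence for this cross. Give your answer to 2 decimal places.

The two rarest classes, vi AL BR and VI al br, are the double crossovers. Comparing them with the parentals, only the al allele has switched, so al is the middle locus and the order is vi – al – br.
vi–al: (242 + 11)/1000 = 0.2530; al–br: (88 + 11)/1000 = 0.0990.
Expected DCO frequency = 0.2530 × 0.0990 ≈ 0.02505; observed = 11/1000 ≈ 0.01100.
Coefficient of coincidence = 0.01100/0.02505 ≈ 0.44.

0.44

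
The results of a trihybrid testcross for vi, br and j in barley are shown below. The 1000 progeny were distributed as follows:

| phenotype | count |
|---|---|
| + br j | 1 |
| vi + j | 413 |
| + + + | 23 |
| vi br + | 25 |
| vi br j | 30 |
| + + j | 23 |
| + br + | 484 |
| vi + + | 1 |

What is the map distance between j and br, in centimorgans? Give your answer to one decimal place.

The two most frequent reciprocal classes, vi + j and + br +, are the parental types, so the F1 was vi + j / + br +.
The two rarest classes, vi + + and + br j, are the double crossovers. Comparing them with the parentals, only the j allele has switched, so j is the middle locus and the order is br – j – vi.
Crossovers in the br–j interval produce the single-crossover classes vi br j and + + + (30 + 23 = 53) plus the double crossovers (2).
RF(br–j) = (53 + 2) / 1000 = 55/1000 = 0.0550 → 5.5 centimorgans.

5.5 centimorgans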